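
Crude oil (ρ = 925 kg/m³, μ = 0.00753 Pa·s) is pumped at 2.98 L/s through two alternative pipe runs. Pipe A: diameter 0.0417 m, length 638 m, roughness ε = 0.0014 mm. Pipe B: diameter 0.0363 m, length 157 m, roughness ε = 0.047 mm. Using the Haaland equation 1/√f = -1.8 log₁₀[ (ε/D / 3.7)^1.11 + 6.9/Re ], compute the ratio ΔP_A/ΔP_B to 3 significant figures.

Pipe A: V = Q/A = 0.00298/0.001366 = 2.182 m/s; Re = 1.118e+04; ε/D = 3.36e-05; Haaland → f = 0.03; ΔP_A = f(L/D)(ρV²/2) = 1.011e+06 Pa.
Pipe B: V = Q/A = 0.00298/0.001035 = 2.879 m/s; Re = 1.284e+04; ε/D = 0.00129; Haaland → f = 0.0308; ΔP_B = f(L/D)(ρV²/2) = 5.109e+05 Pa.
ΔP_A/ΔP_B = 1.011e+06/5.109e+05 = 1.98.

ΔP_A/ΔP_B ≈ 1.98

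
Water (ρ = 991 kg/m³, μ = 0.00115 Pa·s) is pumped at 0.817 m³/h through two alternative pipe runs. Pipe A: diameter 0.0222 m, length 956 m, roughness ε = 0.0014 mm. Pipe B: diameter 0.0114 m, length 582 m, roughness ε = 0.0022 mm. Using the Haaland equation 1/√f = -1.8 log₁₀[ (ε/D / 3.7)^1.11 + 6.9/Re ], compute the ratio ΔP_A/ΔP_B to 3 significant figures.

ΔP_A/ΔP_B ≈ 0.0689

Pipe A: V = Q/A = 0.0002269/0.0003871 = 0.5863 m/s; Re = 1.122e+04; ε/D = 6.31e-05; Haaland → f = 0.03; ΔP_A = f(L/D)(ρV²/2) = 2.201e+05 Pa.
Pipe B: V = Q/A = 0.0002269/0.0001021 = 2.223 m/s; Re = 2.184e+04; ε/D = 0.000193; Haaland → f = 0.02553; ΔP_B = f(L/D)(ρV²/2) = 3.193e+06 Pa.
ΔP_A/ΔP_B = 2.201e+05/3.193e+06 = 0.0689.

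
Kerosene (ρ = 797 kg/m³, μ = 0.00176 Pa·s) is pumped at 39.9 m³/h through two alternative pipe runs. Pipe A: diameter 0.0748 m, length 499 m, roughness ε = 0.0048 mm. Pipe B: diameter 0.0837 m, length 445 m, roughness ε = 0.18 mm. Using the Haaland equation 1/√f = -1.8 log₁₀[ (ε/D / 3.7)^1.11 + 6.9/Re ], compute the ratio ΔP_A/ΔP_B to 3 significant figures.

Pipe A: V = Q/A = 0.01108/0.004394 = 2.522 m/s; Re = 8.543e+04; ε/D = 6.42e-05; Haaland → f = 0.01867; ΔP_A = f(L/D)(ρV²/2) = 3.158e+05 Pa.
Pipe B: V = Q/A = 0.01108/0.005502 = 2.014 m/s; Re = 7.635e+04; ε/D = 0.00215; Haaland → f = 0.02578; ΔP_B = f(L/D)(ρV²/2) = 2.216e+05 Pa.
ΔP_A/ΔP_B = 3.158e+05/2.216e+05 = 1.43.

ΔP_A/ΔP_B ≈ 1.43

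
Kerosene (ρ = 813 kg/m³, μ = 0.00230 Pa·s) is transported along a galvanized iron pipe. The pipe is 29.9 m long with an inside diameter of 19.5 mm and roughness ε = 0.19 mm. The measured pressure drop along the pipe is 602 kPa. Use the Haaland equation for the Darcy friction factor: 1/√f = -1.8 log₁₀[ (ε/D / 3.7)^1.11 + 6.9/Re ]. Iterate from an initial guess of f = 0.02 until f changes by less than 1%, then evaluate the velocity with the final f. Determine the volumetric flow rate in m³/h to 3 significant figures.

Q ≈ 5.33 m³/h

Rearranging Darcy-Weisbach: V = √(2·ΔP·D/(f·L·ρ)). With ε/D = 0.00019/0.0195 = 0.00974, iterate starting from f = 0.02:
  f = 0.02 → V = √(2·6.02e+05·0.0195/(0.02·29.9·813)) = 6.949 m/s; Re = ρVD/μ = 4.79e+04; f → 0.03882
  f = 0.03882 → V = 4.988 m/s; Re = 3.438e+04; f → 0.03926
  f = 0.03926 → V = 4.96 m/s; Re = 3.419e+04; f → 0.03927
Converged (Δf/f < 1%). With the final f = 0.03927: V = √(2·6.02e+05·0.0195/(0.03927·29.9·813)) = 4.959 m/s.
Q = V·A = 4.959·(π/4·0.0195²) = 0.001481 m³/s = 5.33 m³/h.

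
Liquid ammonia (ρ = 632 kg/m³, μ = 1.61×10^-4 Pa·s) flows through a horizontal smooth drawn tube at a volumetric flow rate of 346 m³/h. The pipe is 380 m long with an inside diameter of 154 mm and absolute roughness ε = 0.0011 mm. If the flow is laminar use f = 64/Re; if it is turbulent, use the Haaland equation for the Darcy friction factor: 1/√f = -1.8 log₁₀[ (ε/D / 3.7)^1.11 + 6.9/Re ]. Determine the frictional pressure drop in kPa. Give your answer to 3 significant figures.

Q = 346 m³/h = 346/3600 = 0.09611 m³/s.
Cross-sectional area A = πD²/4 = π(0.154)²/4 = 0.01863 m²; mean velocity V = Q/A = 0.09611/0.01863 = 5.16 m/s.
Reynolds number Re = ρVD/μ = 632 · 5.16 · 0.154 / 0.000161 = 3.119e+06.
Re > 4000 → turbulent. Relative roughness ε/D = 1.1e-06/0.154 = 7.14e-06. Haaland: 1/√f = -1.8 log₁₀[(7.14e-06/3.7)^1.11 + 6.9/3.119e+06] = -1.8 log₁₀[4.54e-07 + 2.21e-06] = 10.03, so f = 0.009933.
Darcy-Weisbach: ΔP = f(L/D)(ρV²/2) = 0.009933·(380/0.154)·(632·5.16²/2) = 0.009933·2468·8413 = 2.062e+05 Pa.
ΔP = 2.062e+05 Pa = 206 kPa.

ΔP ≈ 206 kPa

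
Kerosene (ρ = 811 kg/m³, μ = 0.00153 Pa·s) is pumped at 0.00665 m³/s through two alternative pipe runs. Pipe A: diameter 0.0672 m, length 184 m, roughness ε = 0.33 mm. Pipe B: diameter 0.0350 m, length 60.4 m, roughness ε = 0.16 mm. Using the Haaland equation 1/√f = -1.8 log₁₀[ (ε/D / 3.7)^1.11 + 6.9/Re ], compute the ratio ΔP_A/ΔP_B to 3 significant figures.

Pipe A: V = Q/A = 0.00665/0.003547 = 1.875 m/s; Re = 6.679e+04; ε/D = 0.00491; Haaland → f = 0.03153; ΔP_A = f(L/D)(ρV²/2) = 1.231e+05 Pa.
Pipe B: V = Q/A = 0.00665/0.0009621 = 6.912 m/s; Re = 1.282e+05; ε/D = 0.00457; Haaland → f = 0.03033; ΔP_B = f(L/D)(ρV²/2) = 1.014e+06 Pa.
ΔP_A/ΔP_B = 1.231e+05/1.014e+06 = 0.121.

ΔP_A/ΔP_B ≈ 0.121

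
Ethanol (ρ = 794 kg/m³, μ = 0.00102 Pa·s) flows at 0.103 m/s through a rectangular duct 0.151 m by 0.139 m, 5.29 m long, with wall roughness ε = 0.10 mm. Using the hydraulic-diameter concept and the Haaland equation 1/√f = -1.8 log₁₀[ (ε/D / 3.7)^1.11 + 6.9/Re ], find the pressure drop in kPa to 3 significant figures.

Hydraulic diameter D_h = 4A/P = 4·(0.151·0.139)/(2·(0.151+0.139)) = 0.08396/0.58 = 0.1448 m.
Re = ρVD_h/μ = 794·0.103·0.1448/0.00102 = 1.161e+04.
ε/D_h = 0.0001/0.1448 = 0.000691; Haaland gives 1/√f = -1.8 log₁₀[7.26e-05+0.000595] = 5.716, so f = 0.0306.
ΔP = f(L/D_h)(ρV²/2) = 0.0306·5.29/0.1448·4.212 = 4.71 Pa.
ΔP = 0.00471 kPa.

ΔP ≈ 0.00471 kPa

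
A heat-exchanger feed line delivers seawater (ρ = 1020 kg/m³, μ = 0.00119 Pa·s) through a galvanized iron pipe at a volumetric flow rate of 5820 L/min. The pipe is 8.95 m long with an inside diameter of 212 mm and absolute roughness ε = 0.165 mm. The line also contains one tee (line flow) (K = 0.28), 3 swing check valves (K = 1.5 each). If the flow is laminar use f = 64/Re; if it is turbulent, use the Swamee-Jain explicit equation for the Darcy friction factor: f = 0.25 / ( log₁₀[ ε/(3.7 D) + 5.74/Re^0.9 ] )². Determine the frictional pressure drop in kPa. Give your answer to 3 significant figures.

Q = 5820 L/min = 5820/60000 = 0.097 m³/s.
Cross-sectional area A = πD²/4 = π(0.212)²/4 = 0.0353 m²; mean velocity V = Q/A = 0.097/0.0353 = 2.748 m/s.
Reynolds number Re = ρVD/μ = 1020 · 2.748 · 0.212 / 0.00119 = 4.993e+05.
Re > 4000 → turbulent. Relative roughness ε/D = 0.000165/0.212 = 0.000778. Swamee-Jain: f = 0.25/(log₁₀[0.000778/3.7 + 5.74/4.993e+05^0.9])² = 0.25/(log₁₀[0.00021 + 4.27e-05])² = 0.25/(-3.597)² = 0.01932.
Total minor-loss coefficient ΣK = 1·0.28 + 3·1.5 = 4.78.
ΔP = [f·L/D + ΣK]·(ρV²/2) = [0.01932·8.95/0.212 + 4.78]·(1020·2.748²/2) = [0.8158 + 4.78]·3851 = 2.155e+04 Pa.
ΔP = 2.155e+04 Pa = 21.6 kPa.

ΔP ≈ 21.6 kPa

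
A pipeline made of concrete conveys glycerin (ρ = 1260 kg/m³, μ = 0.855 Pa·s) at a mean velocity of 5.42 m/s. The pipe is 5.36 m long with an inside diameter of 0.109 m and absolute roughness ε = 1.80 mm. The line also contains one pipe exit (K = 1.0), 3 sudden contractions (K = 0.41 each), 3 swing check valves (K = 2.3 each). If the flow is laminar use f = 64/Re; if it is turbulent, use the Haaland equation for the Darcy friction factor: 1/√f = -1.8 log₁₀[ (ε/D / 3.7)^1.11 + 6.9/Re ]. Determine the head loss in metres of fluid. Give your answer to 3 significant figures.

Reynolds number Re = ρVD/μ = 1260 · 5.42 · 0.109 / 0.855 = 870.6.
Re < 2300 → laminar flow, so f = 64/Re = 64/870.6 = 0.07351 (the turbulent correlation is not needed).
Total minor-loss coefficient ΣK = 1·1 + 3·0.41 + 3·2.3 = 9.13.
ΔP = [f·L/D + ΣK]·(ρV²/2) = [0.07351·5.36/0.109 + 9.13]·(1260·5.42²/2) = [3.615 + 9.13]·1.851e+04 = 2.359e+05 Pa.
Head loss h_f = ΔP/(ρg) = 2.359e+05/(1260·9.81) = 19.1 m.

h_f ≈ 19.1 m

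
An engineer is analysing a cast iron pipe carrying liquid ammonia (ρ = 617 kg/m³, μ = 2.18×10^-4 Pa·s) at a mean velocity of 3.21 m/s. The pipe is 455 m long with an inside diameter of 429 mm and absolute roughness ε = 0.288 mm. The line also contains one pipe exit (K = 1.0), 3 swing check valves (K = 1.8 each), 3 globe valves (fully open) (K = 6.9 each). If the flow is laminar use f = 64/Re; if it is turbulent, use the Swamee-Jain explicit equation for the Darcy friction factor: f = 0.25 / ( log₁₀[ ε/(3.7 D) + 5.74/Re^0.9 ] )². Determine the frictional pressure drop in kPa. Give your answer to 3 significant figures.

Reynolds number Re = ρVD/μ = 617 · 3.21 · 0.429 / 0.000218 = 3.898e+06.
Re > 4000 → turbulent. Relative roughness ε/D = 0.000288/0.429 = 0.000671. Swamee-Jain: f = 0.25/(log₁₀[0.000671/3.7 + 5.74/3.898e+06^0.9])² = 0.25/(log₁₀[0.000181 + 6.72e-06])² = 0.25/(-3.725)² = 0.01801.
Total minor-loss coefficient ΣK = 1·1 + 3·1.8 + 3·6.9 = 27.1.
ΔP = [f·L/D + ΣK]·(ρV²/2) = [0.01801·455/0.429 + 27.1]·(617·3.21²/2) = [19.1 + 27.1]·3179 = 1.469e+05 Pa.
ΔP = 1.469e+05 Pa = 147 kPa.

ΔP ≈ 147 kPa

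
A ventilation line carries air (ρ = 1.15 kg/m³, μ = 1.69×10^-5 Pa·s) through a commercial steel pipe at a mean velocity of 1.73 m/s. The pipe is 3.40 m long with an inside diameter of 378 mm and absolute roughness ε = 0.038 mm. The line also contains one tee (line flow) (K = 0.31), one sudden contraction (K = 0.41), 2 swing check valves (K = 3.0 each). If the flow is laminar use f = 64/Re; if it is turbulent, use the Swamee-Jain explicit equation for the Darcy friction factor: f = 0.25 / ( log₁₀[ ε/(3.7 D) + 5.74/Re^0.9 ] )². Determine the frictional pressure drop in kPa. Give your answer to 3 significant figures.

Reynolds number Re = ρVD/μ = 1.15 · 1.73 · 0.378 / 1.69e-05 = 4.45e+04.
Re > 4000 → turbulent. Relative roughness ε/D = 3.8e-05/0.378 = 0.000101. Swamee-Jain: f = 0.25/(log₁₀[0.000101/3.7 + 5.74/4.45e+04^0.9])² = 0.25/(log₁₀[2.72e-05 + 0.000376])² = 0.25/(-3.394)² = 0.0217.
Total minor-loss coefficient ΣK = 1·0.31 + 1·0.41 + 2·3 = 6.72.
ΔP = [f·L/D + ΣK]·(ρV²/2) = [0.0217·3.4/0.378 + 6.72]·(1.15·1.73²/2) = [0.1952 + 6.72]·1.721 = 11.9 Pa.
ΔP = 11.9 Pa = 0.0119 kPa.

ΔP ≈ 0.0119 kPa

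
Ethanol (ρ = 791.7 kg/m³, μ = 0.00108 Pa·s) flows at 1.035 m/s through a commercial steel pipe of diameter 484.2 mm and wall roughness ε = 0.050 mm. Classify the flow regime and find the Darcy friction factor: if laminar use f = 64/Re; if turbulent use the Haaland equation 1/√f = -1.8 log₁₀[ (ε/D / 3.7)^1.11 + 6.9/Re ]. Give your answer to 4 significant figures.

Re = ρVD/μ = 791.7·1.035·0.4842/0.00108 = 3.674e+05.
Re > 4000 → turbulent. ε/D = 5e-05/0.4842 = 0.000103; Haaland: 1/√f = -1.8 log₁₀[8.81e-06 + 1.88e-05] = 8.207, so f = 0.01485.

f ≈ 0.01485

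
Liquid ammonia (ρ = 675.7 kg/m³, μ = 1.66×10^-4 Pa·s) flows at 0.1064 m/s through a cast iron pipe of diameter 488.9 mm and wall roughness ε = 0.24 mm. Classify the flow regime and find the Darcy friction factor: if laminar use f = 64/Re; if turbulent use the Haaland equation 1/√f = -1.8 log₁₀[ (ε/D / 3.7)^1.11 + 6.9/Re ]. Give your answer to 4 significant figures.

Re = ρVD/μ = 675.7·0.1064·0.4889/0.000166 = 2.117e+05.
Re > 4000 → turbulent. ε/D = 0.00024/0.4889 = 0.000491; Haaland: 1/√f = -1.8 log₁₀[4.97e-05 + 3.26e-05] = 7.352, so f = 0.0185.

f ≈ 0.01850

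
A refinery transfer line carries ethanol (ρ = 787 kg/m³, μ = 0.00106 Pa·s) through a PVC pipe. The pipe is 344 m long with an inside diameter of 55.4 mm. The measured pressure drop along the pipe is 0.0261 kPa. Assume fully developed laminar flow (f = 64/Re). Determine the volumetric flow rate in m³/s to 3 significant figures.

Q ≈ 1.65×10^-5 m³/s

For laminar flow, f = 64/Re with Re = ρVD/μ, so Darcy-Weisbach reduces to ΔP = 32μLV/D². Solving for V: V = ΔP·D²/(32μL) = 26.1·(0.0554)²/(32·0.00106·344) = 0.006865 m/s.
Check: Re = ρVD/μ = 787·0.006865·0.0554/0.00106 = 282.4 < 2300, so the laminar assumption holds.
Q = V·A = 0.006865·(π/4·0.0554²) = 1.655e-05 m³/s = 1.65×10^-5 m³/s.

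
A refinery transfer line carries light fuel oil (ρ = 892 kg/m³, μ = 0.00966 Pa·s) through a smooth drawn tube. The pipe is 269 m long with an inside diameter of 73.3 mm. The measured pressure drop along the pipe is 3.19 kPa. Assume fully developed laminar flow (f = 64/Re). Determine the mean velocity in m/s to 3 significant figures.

V ≈ 0.206 m/s

For laminar flow, f = 64/Re with Re = ρVD/μ, so Darcy-Weisbach reduces to ΔP = 32μLV/D². Solving for V: V = ΔP·D²/(32μL) = 3190·(0.0733)²/(32·0.00966·269) = 0.2061 m/s.
Check: Re = ρVD/μ = 892·0.2061·0.0733/0.00966 = 1395 < 2300, so the laminar assumption holds.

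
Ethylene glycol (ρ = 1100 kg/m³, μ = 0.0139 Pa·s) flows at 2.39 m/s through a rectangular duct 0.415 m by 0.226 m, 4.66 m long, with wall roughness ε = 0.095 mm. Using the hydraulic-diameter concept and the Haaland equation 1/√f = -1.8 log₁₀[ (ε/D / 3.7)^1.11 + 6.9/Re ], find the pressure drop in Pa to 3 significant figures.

ΔP ≈ 1070 Pa

Hydraulic diameter D_h = 4A/P = 4·(0.415·0.226)/(2·(0.415+0.226)) = 0.3752/1.282 = 0.2926 m.
Re = ρVD_h/μ = 1100·2.39·0.2926/0.0139 = 5.535e+04.
ε/D_h = 9.5e-05/0.2926 = 0.000325; Haaland gives 1/√f = -1.8 log₁₀[3.14e-05+0.000125] = 6.852, so f = 0.0213.
ΔP = f(L/D_h)(ρV²/2) = 0.0213·4.66/0.2926·3142 = 1066 Pa.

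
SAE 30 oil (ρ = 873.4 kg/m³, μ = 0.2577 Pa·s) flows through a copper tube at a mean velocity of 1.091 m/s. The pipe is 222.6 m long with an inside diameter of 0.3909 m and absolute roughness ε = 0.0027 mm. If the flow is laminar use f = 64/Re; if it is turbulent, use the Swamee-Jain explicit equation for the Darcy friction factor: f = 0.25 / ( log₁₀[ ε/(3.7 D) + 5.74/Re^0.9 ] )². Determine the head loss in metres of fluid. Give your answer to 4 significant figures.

h_f ≈ 1.530 m

Reynolds number Re = ρVD/μ = 873.4 · 1.091 · 0.3909 / 0.258 = 1445.
Re < 2300 → laminar flow, so f = 64/Re = 64/1445 = 0.04428 (the turbulent correlation is not needed).
Darcy-Weisbach: ΔP = f(L/D)(ρV²/2) = 0.04428·(222.6/0.3909)·(873.4·1.091²/2) = 0.04428·569.5·519.8 = 1.311e+04 Pa.
Head loss h_f = ΔP/(ρg) = 1.311e+04/(873.4·9.81) = 1.530 m.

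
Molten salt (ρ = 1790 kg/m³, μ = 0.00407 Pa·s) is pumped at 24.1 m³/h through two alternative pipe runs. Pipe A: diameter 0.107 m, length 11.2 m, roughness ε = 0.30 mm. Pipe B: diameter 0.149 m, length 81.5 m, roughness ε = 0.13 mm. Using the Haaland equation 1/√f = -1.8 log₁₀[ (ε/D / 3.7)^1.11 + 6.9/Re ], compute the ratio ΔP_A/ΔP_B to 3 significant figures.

ΔP_A/ΔP_B ≈ 0.795

Pipe A: V = Q/A = 0.006694/0.008992 = 0.7445 m/s; Re = 3.503e+04; ε/D = 0.0028; Haaland → f = 0.02892; ΔP_A = f(L/D)(ρV²/2) = 1501 Pa.
Pipe B: V = Q/A = 0.006694/0.01744 = 0.3839 m/s; Re = 2.516e+04; ε/D = 0.000872; Haaland → f = 0.02618; ΔP_B = f(L/D)(ρV²/2) = 1889 Pa.
ΔP_A/ΔP_B = 1501/1889 = 0.795.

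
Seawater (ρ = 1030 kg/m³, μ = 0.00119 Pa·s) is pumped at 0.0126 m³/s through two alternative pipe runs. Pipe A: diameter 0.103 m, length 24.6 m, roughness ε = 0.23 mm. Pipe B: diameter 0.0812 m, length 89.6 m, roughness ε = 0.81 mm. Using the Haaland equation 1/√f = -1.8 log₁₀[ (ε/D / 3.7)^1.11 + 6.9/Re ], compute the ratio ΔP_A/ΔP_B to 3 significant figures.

Pipe A: V = Q/A = 0.0126/0.008332 = 1.512 m/s; Re = 1.348e+05; ε/D = 0.00223; Haaland → f = 0.02523; ΔP_A = f(L/D)(ρV²/2) = 7098 Pa.
Pipe B: V = Q/A = 0.0126/0.005178 = 2.433 m/s; Re = 1.71e+05; ε/D = 0.00998; Haaland → f = 0.03828; ΔP_B = f(L/D)(ρV²/2) = 1.288e+05 Pa.
ΔP_A/ΔP_B = 7098/1.288e+05 = 0.0551.

ΔP_A/ΔP_B ≈ 0.0551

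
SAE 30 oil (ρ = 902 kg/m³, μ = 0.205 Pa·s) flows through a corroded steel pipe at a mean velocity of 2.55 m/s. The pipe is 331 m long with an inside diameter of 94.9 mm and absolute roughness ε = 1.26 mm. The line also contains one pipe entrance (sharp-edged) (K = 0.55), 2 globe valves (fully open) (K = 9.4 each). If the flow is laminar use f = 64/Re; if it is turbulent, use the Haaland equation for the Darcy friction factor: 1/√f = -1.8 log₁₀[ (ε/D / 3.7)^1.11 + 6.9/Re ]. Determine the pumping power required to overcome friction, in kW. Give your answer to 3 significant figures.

Reynolds number Re = ρVD/μ = 902 · 2.55 · 0.0949 / 0.205 = 1065.
Re < 2300 → laminar flow, so f = 64/Re = 64/1065 = 0.06011 (the turbulent correlation is not needed).
Total minor-loss coefficient ΣK = 1·0.55 + 2·9.4 = 19.4.
ΔP = [f·L/D + ΣK]·(ρV²/2) = [0.06011·331/0.0949 + 19.4]·(902·2.55²/2) = [209.6 + 19.4]·2933 = 6.716e+05 Pa.
Q = V·A = 2.55·0.007073 = 0.01804 m³/s.
Pumping power P = QΔP = 0.01804·6.716e+05 = 12110 W = 12.1 kW.

P ≈ 12.1 kW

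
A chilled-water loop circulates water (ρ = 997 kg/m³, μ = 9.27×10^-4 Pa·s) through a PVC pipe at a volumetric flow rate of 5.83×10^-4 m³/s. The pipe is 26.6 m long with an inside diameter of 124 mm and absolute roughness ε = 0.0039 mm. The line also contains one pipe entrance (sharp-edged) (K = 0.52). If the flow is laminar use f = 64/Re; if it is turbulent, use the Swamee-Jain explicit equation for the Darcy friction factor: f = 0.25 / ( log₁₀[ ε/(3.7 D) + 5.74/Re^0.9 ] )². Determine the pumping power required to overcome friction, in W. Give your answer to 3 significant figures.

Cross-sectional area A = πD²/4 = π(0.124)²/4 = 0.01208 m²; mean velocity V = Q/A = 0.000583/0.01208 = 0.04828 m/s.
Reynolds number Re = ρVD/μ = 997 · 0.04828 · 0.124 / 0.000927 = 6438.
Re > 4000 → turbulent. Relative roughness ε/D = 3.9e-06/0.124 = 3.15e-05. Swamee-Jain: f = 0.25/(log₁₀[3.15e-05/3.7 + 5.74/6438^0.9])² = 0.25/(log₁₀[8.5e-06 + 0.00214])² = 0.25/(-2.667)² = 0.03514.
Total minor-loss coefficient ΣK = 1·0.52 = 0.52.
ΔP = [f·L/D + ΣK]·(ρV²/2) = [0.03514·26.6/0.124 + 0.52]·(997·0.04828²/2) = [7.538 + 0.52]·1.162 = 9.362 Pa.
Pumping power P = QΔP = 0.000583·9.362 = 0.005458 W = 0.00546 W.

P ≈ 0.00546 W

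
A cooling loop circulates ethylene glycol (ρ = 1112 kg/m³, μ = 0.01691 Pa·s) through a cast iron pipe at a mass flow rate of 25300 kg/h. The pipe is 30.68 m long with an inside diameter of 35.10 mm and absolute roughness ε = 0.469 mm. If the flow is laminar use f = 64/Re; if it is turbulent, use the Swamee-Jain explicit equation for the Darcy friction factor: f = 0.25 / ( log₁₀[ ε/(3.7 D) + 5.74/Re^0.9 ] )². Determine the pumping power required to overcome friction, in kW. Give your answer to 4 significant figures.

P ≈ 6.000 kW

ṁ = 25300 kg/h = 25300/3600 = 7.028 kg/s.
A = πD²/4 = π(0.0351)²/4 = 0.0009676 m²; mean velocity V = ṁ/(ρA) = 7.028/(1112 · 0.0009676) = 6.531 m/s.
Reynolds number Re = ρVD/μ = 1112 · 6.531 · 0.0351 / 0.0169 = 1.508e+04.
Re > 4000 → turbulent. Relative roughness ε/D = 0.000469/0.0351 = 0.0134. Swamee-Jain: f = 0.25/(log₁₀[0.0134/3.7 + 5.74/1.508e+04^0.9])² = 0.25/(log₁₀[0.00361 + 0.000996])² = 0.25/(-2.337)² = 0.04579.
Darcy-Weisbach: ΔP = f(L/D)(ρV²/2) = 0.04579·(30.68/0.0351)·(1112·6.531²/2) = 0.04579·874.1·2.372e+04 = 9.494e+05 Pa.
Q = ṁ/ρ = 7.028/1112 = 0.00632 m³/s.
Pumping power P = QΔP = 0.00632·9.494e+05 = 6000.1 W = 6.000 kW.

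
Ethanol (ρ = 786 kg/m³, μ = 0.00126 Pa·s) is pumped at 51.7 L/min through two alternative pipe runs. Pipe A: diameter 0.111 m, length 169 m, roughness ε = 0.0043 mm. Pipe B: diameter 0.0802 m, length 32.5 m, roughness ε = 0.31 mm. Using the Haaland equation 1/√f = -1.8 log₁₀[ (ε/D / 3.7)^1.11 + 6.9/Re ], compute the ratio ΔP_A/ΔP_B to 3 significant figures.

ΔP_A/ΔP_B ≈ 0.980

Pipe A: V = Q/A = 0.0008617/0.009677 = 0.08904 m/s; Re = 6166; ε/D = 3.87e-05; Haaland → f = 0.03547; ΔP_A = f(L/D)(ρV²/2) = 168.3 Pa.
Pipe B: V = Q/A = 0.0008617/0.005052 = 0.1706 m/s; Re = 8533; ε/D = 0.00387; Haaland → f = 0.03705; ΔP_B = f(L/D)(ρV²/2) = 171.7 Pa.
ΔP_A/ΔP_B = 168.3/171.7 = 0.980.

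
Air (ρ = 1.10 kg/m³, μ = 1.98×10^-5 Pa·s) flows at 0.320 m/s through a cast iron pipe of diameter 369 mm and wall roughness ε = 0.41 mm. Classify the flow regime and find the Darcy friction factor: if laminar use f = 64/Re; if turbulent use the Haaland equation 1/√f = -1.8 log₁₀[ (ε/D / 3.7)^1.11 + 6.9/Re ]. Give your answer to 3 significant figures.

Re = ρVD/μ = 1.1·0.32·0.369/1.98e-05 = 6560.
Re > 4000 → turbulent. ε/D = 0.00041/0.369 = 0.00111; Haaland: 1/√f = -1.8 log₁₀[0.000123 + 0.00105] = 5.274, so f = 0.03595.

f ≈ 0.0360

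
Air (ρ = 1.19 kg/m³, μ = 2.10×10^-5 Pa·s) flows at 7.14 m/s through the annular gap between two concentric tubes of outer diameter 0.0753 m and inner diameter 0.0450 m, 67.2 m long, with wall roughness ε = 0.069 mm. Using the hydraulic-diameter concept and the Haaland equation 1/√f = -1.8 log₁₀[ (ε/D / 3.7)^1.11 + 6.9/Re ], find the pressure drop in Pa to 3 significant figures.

ΔP ≈ 2190 Pa

Hydraulic diameter D_h = 4A/P = D_o - D_i = 0.0753 - 0.045 = 0.0303 m.
Re = ρVD_h/μ = 1.19·7.14·0.0303/2.1e-05 = 1.226e+04.
ε/D_h = 6.9e-05/0.0303 = 0.00228; Haaland gives 1/√f = -1.8 log₁₀[0.000273+0.000563] = 5.54, so f = 0.03258.
ΔP = f(L/D_h)(ρV²/2) = 0.03258·67.2/0.0303·30.33 = 2192 Pa.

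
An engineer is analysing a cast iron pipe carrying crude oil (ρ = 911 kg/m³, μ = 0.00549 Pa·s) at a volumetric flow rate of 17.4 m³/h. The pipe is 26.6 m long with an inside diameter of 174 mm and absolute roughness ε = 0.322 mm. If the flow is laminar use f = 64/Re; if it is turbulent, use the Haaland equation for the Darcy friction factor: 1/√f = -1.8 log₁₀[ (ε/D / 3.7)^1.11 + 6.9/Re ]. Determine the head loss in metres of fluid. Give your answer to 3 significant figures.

Q = 17.4 m³/h = 17.4/3600 = 0.004833 m³/s.
Cross-sectional area A = πD²/4 = π(0.174)²/4 = 0.02378 m²; mean velocity V = Q/A = 0.004833/0.02378 = 0.2033 m/s.
Reynolds number Re = ρVD/μ = 911 · 0.2033 · 0.174 / 0.00549 = 5869.
Re > 4000 → turbulent. Relative roughness ε/D = 0.000322/0.174 = 0.00185. Haaland: 1/√f = -1.8 log₁₀[(0.00185/3.7)^1.11 + 6.9/5869] = -1.8 log₁₀[0.000217 + 0.00118] = 5.141, so f = 0.03783.
Darcy-Weisbach: ΔP = f(L/D)(ρV²/2) = 0.03783·(26.6/0.174)·(911·0.2033²/2) = 0.03783·152.9·18.82 = 108.8 Pa.
Head loss h_f = ΔP/(ρg) = 108.8/(911·9.81) = 0.0122 m.

h_f ≈ 0.0122 m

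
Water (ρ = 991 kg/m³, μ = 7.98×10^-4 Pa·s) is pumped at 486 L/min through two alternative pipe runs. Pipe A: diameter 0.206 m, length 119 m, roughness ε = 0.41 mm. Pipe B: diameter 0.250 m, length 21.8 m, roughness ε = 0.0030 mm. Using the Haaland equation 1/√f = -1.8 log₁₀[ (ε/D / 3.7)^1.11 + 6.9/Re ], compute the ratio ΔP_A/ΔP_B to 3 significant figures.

Pipe A: V = Q/A = 0.0081/0.03333 = 0.243 m/s; Re = 6.217e+04; ε/D = 0.00199; Haaland → f = 0.02577; ΔP_A = f(L/D)(ρV²/2) = 435.6 Pa.
Pipe B: V = Q/A = 0.0081/0.04909 = 0.165 m/s; Re = 5.123e+04; ε/D = 1.2e-05; Haaland → f = 0.02063; ΔP_B = f(L/D)(ρV²/2) = 24.27 Pa.
ΔP_A/ΔP_B = 435.6/24.27 = 17.9.

ΔP_A/ΔP_B ≈ 17.9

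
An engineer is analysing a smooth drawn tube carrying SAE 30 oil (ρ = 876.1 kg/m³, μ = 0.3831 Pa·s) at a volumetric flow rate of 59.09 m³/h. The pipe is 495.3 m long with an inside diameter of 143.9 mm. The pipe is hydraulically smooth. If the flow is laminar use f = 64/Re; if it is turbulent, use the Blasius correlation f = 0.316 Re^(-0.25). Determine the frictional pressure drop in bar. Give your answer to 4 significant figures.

Q = 59.09 m³/h = 59.09/3600 = 0.01641 m³/s.
Cross-sectional area A = πD²/4 = π(0.1439)²/4 = 0.01626 m²; mean velocity V = Q/A = 0.01641/0.01626 = 1.009 m/s.
Reynolds number Re = ρVD/μ = 876.1 · 1.009 · 0.1439 / 0.383 = 332.1.
Re < 2300 → laminar flow, so f = 64/Re = 64/332.1 = 0.1927 (the turbulent correlation is not needed).
Darcy-Weisbach: ΔP = f(L/D)(ρV²/2) = 0.1927·(495.3/0.1439)·(876.1·1.009²/2) = 0.1927·3442·446.2 = 2.959e+05 Pa.
ΔP = 2.959e+05 Pa = 2.959 bar.

ΔP ≈ 2.959 bar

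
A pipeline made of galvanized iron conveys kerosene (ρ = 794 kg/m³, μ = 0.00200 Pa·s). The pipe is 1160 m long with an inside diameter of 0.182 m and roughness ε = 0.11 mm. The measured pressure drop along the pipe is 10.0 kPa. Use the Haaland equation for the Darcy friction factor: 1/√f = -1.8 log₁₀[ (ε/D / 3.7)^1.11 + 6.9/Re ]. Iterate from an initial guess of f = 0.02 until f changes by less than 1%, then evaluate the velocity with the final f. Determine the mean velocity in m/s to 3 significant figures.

Rearranging Darcy-Weisbach: V = √(2·ΔP·D/(f·L·ρ)). With ε/D = 0.00011/0.182 = 0.000604, iterate starting from f = 0.02:
  f = 0.02 → V = √(2·1e+04·0.182/(0.02·1160·794)) = 0.4445 m/s; Re = ρVD/μ = 3.212e+04; f → 0.0244
  f = 0.0244 → V = 0.4025 m/s; Re = 2.908e+04; f → 0.02487
  f = 0.02487 → V = 0.3987 m/s; Re = 2.88e+04; f → 0.02491
Converged (Δf/f < 1%). With the final f = 0.02491: V = √(2·1e+04·0.182/(0.02491·1160·794)) = 0.3983 m/s.

V ≈ 0.398 m/s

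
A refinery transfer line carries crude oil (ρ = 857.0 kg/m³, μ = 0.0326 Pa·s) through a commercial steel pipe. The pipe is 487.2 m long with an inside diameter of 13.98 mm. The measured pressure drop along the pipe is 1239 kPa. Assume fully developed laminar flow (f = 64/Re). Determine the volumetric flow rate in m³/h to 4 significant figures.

Q ≈ 0.2633 m³/h

For laminar flow, f = 64/Re with Re = ρVD/μ, so Darcy-Weisbach reduces to ΔP = 32μLV/D². Solving for V: V = ΔP·D²/(32μL) = 1.239e+06·(0.01398)²/(32·0.0326·487.2) = 0.4764 m/s.
Check: Re = ρVD/μ = 857·0.4764·0.01398/0.0326 = 175.1 < 2300, so the laminar assumption holds.
Q = V·A = 0.4764·(π/4·0.01398²) = 7.313e-05 m³/s = 0.2633 m³/h.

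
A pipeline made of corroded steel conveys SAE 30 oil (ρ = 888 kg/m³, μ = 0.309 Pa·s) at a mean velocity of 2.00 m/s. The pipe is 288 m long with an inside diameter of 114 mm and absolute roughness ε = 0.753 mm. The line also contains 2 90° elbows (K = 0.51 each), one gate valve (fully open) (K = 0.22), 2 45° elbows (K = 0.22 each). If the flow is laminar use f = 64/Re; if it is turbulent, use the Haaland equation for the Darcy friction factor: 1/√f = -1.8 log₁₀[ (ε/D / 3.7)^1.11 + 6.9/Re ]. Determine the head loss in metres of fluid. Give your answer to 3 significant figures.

Reynolds number Re = ρVD/μ = 888 · 2 · 0.114 / 0.309 = 655.2.
Re < 2300 → laminar flow, so f = 64/Re = 64/655.2 = 0.09768 (the turbulent correlation is not needed).
Total minor-loss coefficient ΣK = 2·0.51 + 1·0.22 + 2·0.22 = 1.68.
ΔP = [f·L/D + ΣK]·(ρV²/2) = [0.09768·288/0.114 + 1.68]·(888·2²/2) = [246.8 + 1.68]·1776 = 4.412e+05 Pa.
Head loss h_f = ΔP/(ρg) = 4.412e+05/(888·9.81) = 50.7 m.

h_f ≈ 50.7 m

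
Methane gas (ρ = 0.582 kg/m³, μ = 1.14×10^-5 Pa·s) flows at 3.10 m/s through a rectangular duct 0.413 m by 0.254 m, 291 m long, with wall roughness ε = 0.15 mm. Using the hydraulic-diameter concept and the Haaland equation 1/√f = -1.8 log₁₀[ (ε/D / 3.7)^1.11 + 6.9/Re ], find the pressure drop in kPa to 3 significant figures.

ΔP ≈ 0.0574 kPa

Hydraulic diameter D_h = 4A/P = 4·(0.413·0.254)/(2·(0.413+0.254)) = 0.4196/1.334 = 0.3145 m.
Re = ρVD_h/μ = 0.582·3.1·0.3145/1.14e-05 = 4.978e+04.
ε/D_h = 0.00015/0.3145 = 0.000477; Haaland gives 1/√f = -1.8 log₁₀[4.81e-05+0.000139] = 6.712, so f = 0.0222.
ΔP = f(L/D_h)(ρV²/2) = 0.0222·291/0.3145·2.797 = 57.43 Pa.
ΔP = 0.0574 kPa.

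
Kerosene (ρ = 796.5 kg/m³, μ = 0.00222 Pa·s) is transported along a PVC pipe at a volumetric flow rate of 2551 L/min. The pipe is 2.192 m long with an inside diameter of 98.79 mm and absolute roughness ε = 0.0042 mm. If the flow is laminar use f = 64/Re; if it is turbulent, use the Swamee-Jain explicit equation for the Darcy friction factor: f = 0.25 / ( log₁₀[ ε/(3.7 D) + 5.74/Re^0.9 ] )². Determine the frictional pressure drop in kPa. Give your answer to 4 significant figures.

ΔP ≈ 4.340 kPa

Q = 2551 L/min = 2551/60000 = 0.04252 m³/s.
Cross-sectional area A = πD²/4 = π(0.09879)²/4 = 0.007665 m²; mean velocity V = Q/A = 0.04252/0.007665 = 5.547 m/s.
Reynolds number Re = ρVD/μ = 796.5 · 5.547 · 0.09879 / 0.00222 = 1.966e+05.
Re > 4000 → turbulent. Relative roughness ε/D = 4.2e-06/0.09879 = 4.25e-05. Swamee-Jain: f = 0.25/(log₁₀[4.25e-05/3.7 + 5.74/1.966e+05^0.9])² = 0.25/(log₁₀[1.15e-05 + 9.88e-05])² = 0.25/(-3.958)² = 0.01596.
Darcy-Weisbach: ΔP = f(L/D)(ρV²/2) = 0.01596·(2.192/0.09879)·(796.5·5.547²/2) = 0.01596·22.19·1.225e+04 = 4340 Pa.
ΔP = 4340 Pa = 4.340 kPa.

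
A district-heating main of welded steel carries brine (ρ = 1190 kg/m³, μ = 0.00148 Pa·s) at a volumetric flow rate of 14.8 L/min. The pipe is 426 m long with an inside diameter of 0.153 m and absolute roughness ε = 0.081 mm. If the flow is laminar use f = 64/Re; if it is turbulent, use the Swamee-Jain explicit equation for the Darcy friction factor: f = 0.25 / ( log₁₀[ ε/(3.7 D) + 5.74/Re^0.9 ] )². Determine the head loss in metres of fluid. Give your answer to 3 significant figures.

h_f ≈ 9.91×10^-4 m

Q = 14.8 L/min = 14.8/60000 = 0.0002467 m³/s.
Cross-sectional area A = πD²/4 = π(0.153)²/4 = 0.01839 m²; mean velocity V = Q/A = 0.0002467/0.01839 = 0.01342 m/s.
Reynolds number Re = ρVD/μ = 1190 · 0.01342 · 0.153 / 0.00148 = 1650.
Re < 2300 → laminar flow, so f = 64/Re = 64/1650 = 0.03878 (the turbulent correlation is not needed).
Darcy-Weisbach: ΔP = f(L/D)(ρV²/2) = 0.03878·(426/0.153)·(1190·0.01342²/2) = 0.03878·2784·0.1071 = 11.56 Pa.
Head loss h_f = ΔP/(ρg) = 11.56/(1190·9.81) = 9.91×10^-4 m.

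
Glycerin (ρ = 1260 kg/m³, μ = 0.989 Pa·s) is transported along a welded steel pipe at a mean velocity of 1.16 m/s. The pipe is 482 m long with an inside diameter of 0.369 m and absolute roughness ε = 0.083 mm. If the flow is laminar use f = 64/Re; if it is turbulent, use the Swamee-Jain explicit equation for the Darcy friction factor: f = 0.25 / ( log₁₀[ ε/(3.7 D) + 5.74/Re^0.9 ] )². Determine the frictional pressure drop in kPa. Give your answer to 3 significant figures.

Reynolds number Re = ρVD/μ = 1260 · 1.16 · 0.369 / 0.989 = 545.3.
Re < 2300 → laminar flow, so f = 64/Re = 64/545.3 = 0.1174 (the turbulent correlation is not needed).
Darcy-Weisbach: ΔP = f(L/D)(ρV²/2) = 0.1174·(482/0.369)·(1260·1.16²/2) = 0.1174·1306·847.7 = 1.3e+05 Pa.
ΔP = 1.3e+05 Pa = 130 kPa.

ΔP ≈ 130 kPa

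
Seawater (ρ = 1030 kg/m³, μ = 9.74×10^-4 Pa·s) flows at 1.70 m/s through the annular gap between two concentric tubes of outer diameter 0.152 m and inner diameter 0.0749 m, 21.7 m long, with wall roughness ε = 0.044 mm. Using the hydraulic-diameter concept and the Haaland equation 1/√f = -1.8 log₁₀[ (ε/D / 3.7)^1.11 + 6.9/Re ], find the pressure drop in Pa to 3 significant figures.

ΔP ≈ 8230 Pa

Hydraulic diameter D_h = 4A/P = D_o - D_i = 0.152 - 0.0749 = 0.0771 m.
Re = ρVD_h/μ = 1030·1.7·0.0771/0.000974 = 1.386e+05.
ε/D_h = 4.4e-05/0.0771 = 0.000571; Haaland gives 1/√f = -1.8 log₁₀[5.87e-05+4.98e-05] = 7.136, so f = 0.01964.
ΔP = f(L/D_h)(ρV²/2) = 0.01964·21.7/0.0771·1488 = 8226 Pa.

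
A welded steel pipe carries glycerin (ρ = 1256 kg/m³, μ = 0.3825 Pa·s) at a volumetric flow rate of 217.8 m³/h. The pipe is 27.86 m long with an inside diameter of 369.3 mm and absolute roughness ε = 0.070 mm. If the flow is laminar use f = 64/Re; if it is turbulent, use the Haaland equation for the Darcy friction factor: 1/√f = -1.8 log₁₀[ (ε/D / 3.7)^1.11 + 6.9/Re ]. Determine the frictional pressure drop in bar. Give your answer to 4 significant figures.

Q = 217.8 m³/h = 217.8/3600 = 0.0605 m³/s.
Cross-sectional area A = πD²/4 = π(0.3693)²/4 = 0.1071 m²; mean velocity V = Q/A = 0.0605/0.1071 = 0.5648 m/s.
Reynolds number Re = ρVD/μ = 1256 · 0.5648 · 0.3693 / 0.383 = 684.9.
Re < 2300 → laminar flow, so f = 64/Re = 64/684.9 = 0.09344 (the turbulent correlation is not needed).
Darcy-Weisbach: ΔP = f(L/D)(ρV²/2) = 0.09344·(27.86/0.3693)·(1256·0.5648²/2) = 0.09344·75.44·200.3 = 1412 Pa.
ΔP = 1412 Pa = 0.01412 bar.

ΔP ≈ 0.01412 bar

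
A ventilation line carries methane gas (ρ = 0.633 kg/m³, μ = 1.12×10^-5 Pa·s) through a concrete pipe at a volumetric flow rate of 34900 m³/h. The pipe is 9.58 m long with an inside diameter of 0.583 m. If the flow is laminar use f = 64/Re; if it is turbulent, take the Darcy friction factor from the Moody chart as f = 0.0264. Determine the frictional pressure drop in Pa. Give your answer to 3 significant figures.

Q = 34900 m³/h = 34900/3600 = 9.694 m³/s.
Cross-sectional area A = πD²/4 = π(0.583)²/4 = 0.2669 m²; mean velocity V = Q/A = 9.694/0.2669 = 36.32 m/s.
Reynolds number Re = ρVD/μ = 0.633 · 36.32 · 0.583 / 1.12e-05 = 1.197e+06.
Re > 4000 → turbulent; use the Moody-chart value f = 0.0264.
Darcy-Weisbach: ΔP = f(L/D)(ρV²/2) = 0.0264·(9.58/0.583)·(0.633·36.32²/2) = 0.0264·16.43·417.4 = 181.1 Pa.

ΔP ≈ 181 Pa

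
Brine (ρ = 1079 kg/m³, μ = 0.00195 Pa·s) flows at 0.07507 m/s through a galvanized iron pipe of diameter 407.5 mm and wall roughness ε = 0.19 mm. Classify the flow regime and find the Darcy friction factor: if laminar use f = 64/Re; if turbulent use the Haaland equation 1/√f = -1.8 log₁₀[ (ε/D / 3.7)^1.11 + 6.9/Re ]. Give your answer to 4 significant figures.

f ≈ 0.02763

Re = ρVD/μ = 1079·0.07507·0.4075/0.00195 = 1.693e+04.
Re > 4000 → turbulent. ε/D = 0.00019/0.4075 = 0.000466; Haaland: 1/√f = -1.8 log₁₀[4.69e-05 + 0.000408] = 6.016, so f = 0.02763.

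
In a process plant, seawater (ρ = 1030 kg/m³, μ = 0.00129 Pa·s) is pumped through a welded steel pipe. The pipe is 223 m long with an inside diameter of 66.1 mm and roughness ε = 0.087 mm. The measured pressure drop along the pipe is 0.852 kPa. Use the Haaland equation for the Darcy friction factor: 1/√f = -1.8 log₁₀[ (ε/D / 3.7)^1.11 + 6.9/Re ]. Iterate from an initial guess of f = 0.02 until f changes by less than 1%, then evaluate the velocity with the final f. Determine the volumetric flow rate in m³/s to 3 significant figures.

Q ≈ 3.96×10^-4 m³/s

Rearranging Darcy-Weisbach: V = √(2·ΔP·D/(f·L·ρ)). With ε/D = 8.7e-05/0.0661 = 0.00132, iterate starting from f = 0.02:
  f = 0.02 → V = √(2·852·0.0661/(0.02·223·1030)) = 0.1566 m/s; Re = ρVD/μ = 8264; f → 0.03413
  f = 0.03413 → V = 0.1199 m/s; Re = 6326; f → 0.03653
  f = 0.03653 → V = 0.1159 m/s; Re = 6115; f → 0.03686
Converged (Δf/f < 1%). With the final f = 0.03686: V = √(2·852·0.0661/(0.03686·223·1030)) = 0.1153 m/s.
Q = V·A = 0.1153·(π/4·0.0661²) = 0.0003958 m³/s = 3.96×10^-4 m³/s.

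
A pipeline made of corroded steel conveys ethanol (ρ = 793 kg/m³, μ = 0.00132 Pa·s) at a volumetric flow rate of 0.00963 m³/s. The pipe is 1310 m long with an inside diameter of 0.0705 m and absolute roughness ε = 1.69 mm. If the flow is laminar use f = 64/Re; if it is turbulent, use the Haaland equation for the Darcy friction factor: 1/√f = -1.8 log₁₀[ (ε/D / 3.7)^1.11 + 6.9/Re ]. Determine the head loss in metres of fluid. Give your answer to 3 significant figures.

h_f ≈ 303 m

Cross-sectional area A = πD²/4 = π(0.0705)²/4 = 0.003904 m²; mean velocity V = Q/A = 0.00963/0.003904 = 2.467 m/s.
Reynolds number Re = ρVD/μ = 793 · 2.467 · 0.0705 / 0.00132 = 1.045e+05.
Re > 4000 → turbulent. Relative roughness ε/D = 0.00169/0.0705 = 0.024. Haaland: 1/√f = -1.8 log₁₀[(0.024/3.7)^1.11 + 6.9/1.045e+05] = -1.8 log₁₀[0.00372 + 6.6e-05] = 4.359, so f = 0.05263.
Darcy-Weisbach: ΔP = f(L/D)(ρV²/2) = 0.05263·(1310/0.0705)·(793·2.467²/2) = 0.05263·1.858e+04·2413 = 2.36e+06 Pa.
Head loss h_f = ΔP/(ρg) = 2.36e+06/(793·9.81) = 303 m.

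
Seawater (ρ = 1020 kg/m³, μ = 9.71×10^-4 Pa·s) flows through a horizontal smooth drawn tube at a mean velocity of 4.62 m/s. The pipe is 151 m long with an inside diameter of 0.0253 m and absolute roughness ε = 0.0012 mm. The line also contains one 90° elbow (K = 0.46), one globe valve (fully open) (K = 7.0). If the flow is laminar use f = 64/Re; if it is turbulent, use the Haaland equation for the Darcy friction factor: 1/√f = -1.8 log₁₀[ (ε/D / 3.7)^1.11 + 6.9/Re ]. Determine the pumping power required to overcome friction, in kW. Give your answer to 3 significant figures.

Reynolds number Re = ρVD/μ = 1020 · 4.62 · 0.0253 / 0.000971 = 1.228e+05.
Re > 4000 → turbulent. Relative roughness ε/D = 1.2e-06/0.0253 = 4.74e-05. Haaland: 1/√f = -1.8 log₁₀[(4.74e-05/3.7)^1.11 + 6.9/1.228e+05] = -1.8 log₁₀[3.71e-06 + 5.62e-05] = 7.601, so f = 0.01731.
Total minor-loss coefficient ΣK = 1·0.46 + 1·7 = 7.46.
ΔP = [f·L/D + ΣK]·(ρV²/2) = [0.01731·151/0.0253 + 7.46]·(1020·4.62²/2) = [103.3 + 7.46]·1.089e+04 = 1.206e+06 Pa.
Q = V·A = 4.62·0.0005027 = 0.002323 m³/s.
Pumping power P = QΔP = 0.002323·1.206e+06 = 2801 W = 2.80 kW.

P ≈ 2.80 kW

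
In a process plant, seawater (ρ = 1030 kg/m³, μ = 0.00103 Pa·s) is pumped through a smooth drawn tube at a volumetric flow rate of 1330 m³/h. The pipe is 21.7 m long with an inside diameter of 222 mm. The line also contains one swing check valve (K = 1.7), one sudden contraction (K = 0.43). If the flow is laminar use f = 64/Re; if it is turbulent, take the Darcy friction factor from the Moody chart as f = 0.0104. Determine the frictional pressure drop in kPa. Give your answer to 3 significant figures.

ΔP ≈ 148 kPa

Q = 1330 m³/h = 1330/3600 = 0.3694 m³/s.
Cross-sectional area A = πD²/4 = π(0.222)²/4 = 0.03871 m²; mean velocity V = Q/A = 0.3694/0.03871 = 9.545 m/s.
Reynolds number Re = ρVD/μ = 1030 · 9.545 · 0.222 / 0.00103 = 2.119e+06.
Re > 4000 → turbulent; use the Moody-chart value f = 0.0104.
Total minor-loss coefficient ΣK = 1·1.7 + 1·0.43 = 2.13.
ΔP = [f·L/D + ΣK]·(ρV²/2) = [0.0104·21.7/0.222 + 2.13]·(1030·9.545²/2) = [1.017 + 2.13]·4.692e+04 = 1.476e+05 Pa.
ΔP = 1.476e+05 Pa = 148 kPa.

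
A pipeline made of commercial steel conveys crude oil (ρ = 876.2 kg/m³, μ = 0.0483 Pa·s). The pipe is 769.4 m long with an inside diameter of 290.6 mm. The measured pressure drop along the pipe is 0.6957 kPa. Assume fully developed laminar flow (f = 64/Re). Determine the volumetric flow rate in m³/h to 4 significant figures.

For laminar flow, f = 64/Re with Re = ρVD/μ, so Darcy-Weisbach reduces to ΔP = 32μLV/D². Solving for V: V = ΔP·D²/(32μL) = 695.7·(0.2906)²/(32·0.0483·769.4) = 0.0494 m/s.
Check: Re = ρVD/μ = 876.2·0.0494·0.2906/0.0483 = 260.4 < 2300, so the laminar assumption holds.
Q = V·A = 0.0494·(π/4·0.2906²) = 0.003277 m³/s = 11.80 m³/h.

Q ≈ 11.80 m³/h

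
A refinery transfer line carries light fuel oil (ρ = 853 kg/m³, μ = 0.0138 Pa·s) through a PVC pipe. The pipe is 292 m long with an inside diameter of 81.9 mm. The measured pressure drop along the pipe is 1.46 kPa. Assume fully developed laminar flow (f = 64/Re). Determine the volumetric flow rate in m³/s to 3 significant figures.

Q ≈ 4.00×10^-4 m³/s

For laminar flow, f = 64/Re with Re = ρVD/μ, so Darcy-Weisbach reduces to ΔP = 32μLV/D². Solving for V: V = ΔP·D²/(32μL) = 1460·(0.0819)²/(32·0.0138·292) = 0.07595 m/s.
Check: Re = ρVD/μ = 853·0.07595·0.0819/0.0138 = 384.5 < 2300, so the laminar assumption holds.
Q = V·A = 0.07595·(π/4·0.0819²) = 0.0004001 m³/s = 4.00×10^-4 m³/s.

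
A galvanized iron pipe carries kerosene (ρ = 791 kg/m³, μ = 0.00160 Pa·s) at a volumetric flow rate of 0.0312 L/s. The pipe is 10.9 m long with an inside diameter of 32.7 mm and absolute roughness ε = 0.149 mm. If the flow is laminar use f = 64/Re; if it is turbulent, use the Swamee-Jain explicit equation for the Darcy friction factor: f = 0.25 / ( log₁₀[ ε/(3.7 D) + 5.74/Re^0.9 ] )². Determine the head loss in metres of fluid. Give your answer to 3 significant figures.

h_f ≈ 0.00250 m

Q = 0.0312 L/s = 0.0312/1000 = 3.12e-05 m³/s.
Cross-sectional area A = πD²/4 = π(0.0327)²/4 = 0.0008398 m²; mean velocity V = Q/A = 3.12e-05/0.0008398 = 0.03715 m/s.
Reynolds number Re = ρVD/μ = 791 · 0.03715 · 0.0327 / 0.0016 = 600.6.
Re < 2300 → laminar flow, so f = 64/Re = 64/600.6 = 0.1066 (the turbulent correlation is not needed).
Darcy-Weisbach: ΔP = f(L/D)(ρV²/2) = 0.1066·(10.9/0.0327)·(791·0.03715²/2) = 0.1066·333.3·0.5459 = 19.39 Pa.
Head loss h_f = ΔP/(ρg) = 19.39/(791·9.81) = 0.00250 m.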